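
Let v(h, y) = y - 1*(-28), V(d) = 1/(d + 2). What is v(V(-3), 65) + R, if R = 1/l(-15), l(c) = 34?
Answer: 3163/34 ≈ 93.029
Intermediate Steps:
V(d) = 1/(2 + d)
v(h, y) = 28 + y (v(h, y) = y + 28 = 28 + y)
R = 1/34 ≈ 0.029412
v(V(-3), 65) + R = (28 + 65) + 1/34 = 93 + 1/34 = 3163/34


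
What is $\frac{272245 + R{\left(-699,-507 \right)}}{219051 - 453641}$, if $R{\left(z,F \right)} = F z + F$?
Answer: $- \frac{626131}{234590} \approx -2.669$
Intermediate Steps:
$R{\left(z,F \right)} = F + F z$
$\frac{272245 + R{\left(-699,-507 \right)}}{219051 - 453641} = \frac{272245 - 507 \left(1 - 699\right)}{219051 - 453641} = \frac{272245 - -353886}{-234590} = \left(272245 + 353886\right) \left(- \frac{1}{234590}\right) = 626131 \left(- \frac{1}{234590}\right) = - \frac{626131}{234590}$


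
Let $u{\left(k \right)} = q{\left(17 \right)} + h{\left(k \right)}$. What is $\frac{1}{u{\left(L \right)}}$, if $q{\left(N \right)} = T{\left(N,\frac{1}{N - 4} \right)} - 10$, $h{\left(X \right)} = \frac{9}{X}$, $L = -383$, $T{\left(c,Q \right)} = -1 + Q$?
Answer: $- \frac{4979}{54503} \approx -0.091353$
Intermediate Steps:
$q{\left(N \right)} = -11 + \frac{1}{-4 + N}$ ($q{\left(N \right)} = \left(-1 + \frac{1}{N - 4}\right) - 10 = \left(-1 + \frac{1}{-4 + N}\right) - 10 = -11 + \frac{1}{-4 + N}$)
$u{\left(k \right)} = - \frac{142}{13} + \frac{9}{k}$ ($u{\left(k \right)} = \frac{45 - 187}{-4 + 17} + \frac{9}{k} = \frac{45 - 187}{13} + \frac{9}{k} = \frac{1}{13} \left(-142\right) + \frac{9}{k} = - \frac{142}{13} + \frac{9}{k}$)
$\frac{1}{u{\left(L \right)}} = \frac{1}{- \frac{142}{13} + \frac{9}{-383}} = \frac{1}{- \frac{142}{13} + 9 \left(- \frac{1}{383}\right)} = \frac{1}{- \frac{142}{13} - \frac{9}{383}} = \frac{1}{- \frac{54503}{4979}} = - \frac{4979}{54503}$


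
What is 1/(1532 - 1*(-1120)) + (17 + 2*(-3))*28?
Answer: 816817/2652 ≈ 308.00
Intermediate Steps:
1/(1532 - 1*(-1120)) + (17 + 2*(-3))*28 = 1/(1532 + 1120) + (17 - 6)*28 = 1/2652 + 11*28 = 1/2652 + 308 = 816817/2652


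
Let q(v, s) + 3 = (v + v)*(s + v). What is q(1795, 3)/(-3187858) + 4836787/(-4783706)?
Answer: -609170222948/200654940023 ≈ -3.0359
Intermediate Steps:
q(v, s) = -3 + 2*v*(s + v) (q(v, s) = -3 + (v + v)*(s + v) = -3 + (2*v)*(s + v) = -3 + 2*v*(s + v))
q(1795, 3)/(-3187858) + 4836787/(-4783706) = (-3 + 2*1795² + 2*3*1795)/(-3187858) + 4836787/(-4783706) = (-3 + 2*3222025 + 10770)*(-1/3187858) + 4836787*(-1/4783706) = (-3 + 6444050 + 10770)*(-1/3187858) - 4836787/4783706 = 6454817*(-1/3187858) - 4836787/4783706 = -6454817/3187858 - 4836787/4783706 = -609170222948/200654940023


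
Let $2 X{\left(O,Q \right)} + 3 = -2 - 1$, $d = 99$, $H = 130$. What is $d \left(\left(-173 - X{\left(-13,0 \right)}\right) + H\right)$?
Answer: $-3960$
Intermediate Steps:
$X{\left(O,Q \right)} = -3$ ($X{\left(O,Q \right)} = - \frac{3}{2} + \frac{-2 - 1}{2} = - \frac{3}{2} + \frac{1}{2} \left(-3\right) = - \frac{3}{2} - \frac{3}{2} = -3$)
$d \left(\left(-173 - X{\left(-13,0 \right)}\right) + H\right) = 99 \left(\left(-173 - -3\right) + 130\right) = 99 \left(\left(-173 + 3\right) + 130\right) = 99 \left(-170 + 130\right) = 99 \left(-40\right) = -3960$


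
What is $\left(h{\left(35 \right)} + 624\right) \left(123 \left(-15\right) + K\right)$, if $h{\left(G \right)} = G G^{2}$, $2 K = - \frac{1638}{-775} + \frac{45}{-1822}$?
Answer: $- \frac{226521692331561}{2824100} \approx -8.021 \cdot 10^{7}$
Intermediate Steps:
$K = \frac{2949561}{2824100}$ ($K = \frac{- \frac{1638}{-775} + \frac{45}{-1822}}{2} = \frac{\left(-1638\right) \left(- \frac{1}{775}\right) + 45 \left(- \frac{1}{1822}\right)}{2} = \frac{\frac{1638}{775} - \frac{45}{1822}}{2} = \frac{1}{2} \cdot \frac{2949561}{1412050} = \frac{2949561}{2824100} \approx 1.0444$)
$h{\left(G \right)} = G^{3}$
$\left(h{\left(35 \right)} + 624\right) \left(123 \left(-15\right) + K\right) = \left(35^{3} + 624\right) \left(123 \left(-15\right) + \frac{2949561}{2824100}\right) = \left(42875 + 624\right) \left(-1845 + \frac{2949561}{2824100}\right) = 43499 \left(- \frac{5207514939}{2824100}\right) = - \frac{226521692331561}{2824100}$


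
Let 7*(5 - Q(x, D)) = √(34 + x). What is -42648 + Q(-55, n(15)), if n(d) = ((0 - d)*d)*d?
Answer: -42643 - I*√21/7 ≈ -42643.0 - 0.65465*I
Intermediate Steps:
n(d) = -d³ (n(d) = ((-d)*d)*d = (-d²)*d = -d³)
Q(x, D) = 5 - √(34 + x)/7
-42648 + Q(-55, n(15)) = -42648 + (5 - √(34 - 55)/7) = -42648 + (5 - I*√21/7) = -42643 - I*√21/7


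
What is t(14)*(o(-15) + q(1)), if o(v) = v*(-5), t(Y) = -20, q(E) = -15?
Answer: -1200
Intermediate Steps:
o(v) = -5*v
t(14)*(o(-15) + q(1)) = -20*(-5*(-15) - 15) = -20*(75 - 15) = -20*60 = -1200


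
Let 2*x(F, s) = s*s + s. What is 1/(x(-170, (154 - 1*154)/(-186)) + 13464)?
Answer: 1/13464 ≈ 7.4272e-5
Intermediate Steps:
x(F, s) = s/2 + s²/2 (x(F, s) = (s*s + s)/2 = (s² + s)/2 = (s + s²)/2 = s/2 + s²/2)
1/(x(-170, (154 - 1*154)/(-186)) + 13464) = 1/(((154 - 1*154)/(-186))*(1 + (154 - 1*154)/(-186))/2 + 13464) = 1/(((154 - 154)*(-1/186))*(1 + (154 - 154)*(-1/186))/2 + 13464) = 1/((0*(-1/186))*(1 + 0*(-1/186))/2 + 13464) = 1/((½)*0*(1 + 0) + 13464) = 1/((½)*0*1 + 13464) = 1/(0 + 13464) = 1/13464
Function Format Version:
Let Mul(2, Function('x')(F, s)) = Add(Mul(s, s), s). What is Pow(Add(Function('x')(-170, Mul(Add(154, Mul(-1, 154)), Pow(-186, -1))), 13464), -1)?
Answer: Rational(1, 13464) ≈ 7.4272e-5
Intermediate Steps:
Function('x')(F, s) = Add(Mul(Rational(1, 2), s), Mul(Rational(1, 2), Pow(s, 2))) (Function('x')(F, s) = Mul(Rational(1, 2), Add(Mul(s, s), s)) = Mul(Rational(1, 2), Add(Pow(s, 2), s)) = Mul(Rational(1, 2), Add(s, Pow(s, 2))) = Add(Mul(Rational(1, 2), s), Mul(Rational(1, 2), Pow(s, 2))))
Pow(Add(Function('x')(-170, Mul(Add(154, Mul(-1, 154)), Pow(-186, -1))), 13464), -1) = Pow(Add(Mul(Rational(1, 2), Mul(Add(154, Mul(-1, 154)), Pow(-186, -1)), Add(1, Mul(Add(154, Mul(-1, 154)), Pow(-186, -1)))), 13464), -1) = Pow(Add(Mul(Rational(1, 2), Mul(Add(154, -154), Rational(-1, 186)), Add(1, Mul(Add(154, -154), Rational(-1, 186)))), 13464), -1) = Pow(Add(Mul(Rational(1, 2), Mul(0, Rational(-1, 186)), Add(1, Mul(0, Rational(-1, 186)))), 13464), -1) = Pow(Add(Mul(Rational(1, 2), 0, Add(1, 0)), 13464), -1) = Pow(Add(Mul(Rational(1, 2), 0, 1), 13464), -1) = Pow(Add(0, 13464), -1) = Pow(13464, -1) = Rational(1, 13464)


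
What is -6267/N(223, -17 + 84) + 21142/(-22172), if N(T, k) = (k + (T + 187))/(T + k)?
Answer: -6717690449/1762674 ≈ -3811.1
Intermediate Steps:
N(T, k) = (187 + T + k)/(T + k) (N(T, k) = (k + (187 + T))/(T + k) = (187 + T + k)/(T + k))
-6267/N(223, -17 + 84) + 21142/(-22172) = -6267*(223 + (-17 + 84))/(187 + 223 + (-17 + 84)) + 21142/(-22172) = -6267*(223 + 67)/(187 + 223 + 67) + 21142*(-1/22172) = -6267/(477/290) - 10571/11086 = -6267/((1/290)*477) - 10571/11086 = -6267/477/290 - 10571/11086 = -6267*290/477 - 10571/11086 = -605810/159 - 10571/11086 = -6717690449/1762674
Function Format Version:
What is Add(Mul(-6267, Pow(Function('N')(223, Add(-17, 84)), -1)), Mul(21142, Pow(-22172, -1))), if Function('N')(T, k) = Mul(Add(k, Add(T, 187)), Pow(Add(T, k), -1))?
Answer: Rational(-6717690449, 1762674) ≈ -3811.1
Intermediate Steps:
Function('N')(T, k) = Mul(Pow(Add(T, k), -1), Add(187, T, k)) (Function('N')(T, k) = Mul(Add(k, Add(187, T)), Pow(Add(T, k), -1)) = Mul(Add(187, T, k), Pow(Add(T, k), -1)) = Mul(Pow(Add(T, k), -1), Add(187, T, k)))
Add(Mul(-6267, Pow(Function('N')(223, Add(-17, 84)), -1)), Mul(21142, Pow(-22172, -1))) = Add(Mul(-6267, Pow(Mul(Pow(Add(223, Add(-17, 84)), -1), Add(187, 223, Add(-17, 84))), -1)), Mul(21142, Pow(-22172, -1))) = Add(Mul(-6267, Pow(Mul(Pow(Add(223, 67), -1), Add(187, 223, 67)), -1)), Mul(21142, Rational(-1, 22172))) = Add(Mul(-6267, Pow(Mul(Pow(290, -1), 477), -1)), Rational(-10571, 11086)) = Add(Mul(-6267, Pow(Mul(Rational(1, 290), 477), -1)), Rational(-10571, 11086)) = Add(Mul(-6267, Pow(Rational(477, 290), -1)), Rational(-10571, 11086)) = Add(Mul(-6267, Rational(290, 477)), Rational(-10571, 11086)) = Add(Rational(-605810, 159), Rational(-10571, 11086)) = Rational(-6717690449, 1762674)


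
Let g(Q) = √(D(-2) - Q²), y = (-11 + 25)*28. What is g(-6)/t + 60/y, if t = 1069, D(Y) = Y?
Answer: 15/98 + I*√38/1069 ≈ 0.15306 + 0.0057665*I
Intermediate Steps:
y = 392 (y = 14*28 = 392)
g(Q) = √(-2 - Q²)
g(-6)/t + 60/y = √(-2 - 1*(-6)²)/1069 + 60/392 = √(-2 - 1*36)*(1/1069) + 60*(1/392) = √(-2 - 36)*(1/1069) + 15/98 = √(-38)*(1/1069) + 15/98 = (I*√38)*(1/1069) + 15/98 = I*√38/1069 + 15/98 = 15/98 + I*√38/1069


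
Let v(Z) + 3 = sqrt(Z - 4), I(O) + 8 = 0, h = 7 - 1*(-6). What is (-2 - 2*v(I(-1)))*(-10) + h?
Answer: -27 + 40*I*sqrt(3) ≈ -27.0 + 69.282*I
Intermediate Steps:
h = 13 (h = 7 + 6 = 13)
I(O) = -8 (I(O) = -8 + 0 = -8)
v(Z) = -3 + sqrt(-4 + Z) (v(Z) = -3 + sqrt(Z - 4) = -3 + sqrt(-4 + Z))
(-2 - 2*v(I(-1)))*(-10) + h = (-2 - 2*(-3 + sqrt(-4 - 8)))*(-10) + 13 = (-2 - 2*(-3 + sqrt(-12)))*(-10) + 13 = (-2 - 2*(-3 + 2*I*sqrt(3)))*(-10) + 13 = (-2 + (6 - 4*I*sqrt(3)))*(-10) + 13 = (4 - 4*I*sqrt(3))*(-10) + 13 = (-40 + 40*I*sqrt(3)) + 13 = -27 + 40*I*sqrt(3)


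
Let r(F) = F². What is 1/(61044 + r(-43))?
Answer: 1/62893 ≈ 1.5900e-5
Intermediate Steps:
1/(61044 + r(-43)) = 1/(61044 + (-43)²) = 1/(61044 + 1849) = 1/62893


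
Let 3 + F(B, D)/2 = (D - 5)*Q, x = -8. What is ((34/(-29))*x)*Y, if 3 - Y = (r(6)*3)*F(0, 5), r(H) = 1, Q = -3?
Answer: 5712/29 ≈ 196.97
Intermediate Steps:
F(B, D) = 24 - 6*D (F(B, D) = -6 + 2*((D - 5)*(-3)) = -6 + 2*((-5 + D)*(-3)) = -6 + 2*(15 - 3*D) = -6 + (30 - 6*D) = 24 - 6*D)
Y = 21 (Y = 3 - 1*3*(24 - 6*5) = 3 - 3*(24 - 30) = 3 - 3*(-6) = 3 - 1*(-18) = 3 + 18 = 21)
((34/(-29))*x)*Y = ((34/(-29))*(-8))*21 = ((34*(-1/29))*(-8))*21 = -34/29*(-8)*21 = (272/29)*21 = 5712/29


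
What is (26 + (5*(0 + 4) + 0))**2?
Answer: 2116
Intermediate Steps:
(26 + (5*(0 + 4) + 0))**2 = (26 + (5*4 + 0))**2 = (26 + (20 + 0))**2 = (26 + 20)**2 = 46**2 = 2116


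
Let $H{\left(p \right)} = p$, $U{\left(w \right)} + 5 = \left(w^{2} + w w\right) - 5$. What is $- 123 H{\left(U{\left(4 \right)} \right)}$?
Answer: $-2706$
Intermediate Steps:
$U{\left(w \right)} = -10 + 2 w^{2}$ ($U{\left(w \right)} = -5 - \left(5 - w^{2} - w w\right) = -5 + \left(\left(w^{2} + w^{2}\right) - 5\right) = -5 + \left(2 w^{2} - 5\right) = -5 + \left(-5 + 2 w^{2}\right) = -10 + 2 w^{2}$)
$- 123 H{\left(U{\left(4 \right)} \right)} = - 123 \left(-10 + 2 \cdot 4^{2}\right) = - 123 \left(-10 + 2 \cdot 16\right) = - 123 \left(-10 + 32\right) = \left(-123\right) 22 = -2706$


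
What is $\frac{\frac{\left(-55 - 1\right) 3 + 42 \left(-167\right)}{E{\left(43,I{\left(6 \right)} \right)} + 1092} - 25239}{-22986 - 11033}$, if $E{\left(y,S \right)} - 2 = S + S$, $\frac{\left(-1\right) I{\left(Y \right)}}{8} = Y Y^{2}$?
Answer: $\frac{29803668}{40176439} \approx 0.74182$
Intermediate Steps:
$I{\left(Y \right)} = - 8 Y^{3}$ ($I{\left(Y \right)} = - 8 Y Y^{2} = - 8 Y^{3}$)
$E{\left(y,S \right)} = 2 + 2 S$ ($E{\left(y,S \right)} = 2 + \left(S + S\right) = 2 + 2 S$)
$\frac{\frac{\left(-55 - 1\right) 3 + 42 \left(-167\right)}{E{\left(43,I{\left(6 \right)} \right)} + 1092} - 25239}{-22986 - 11033} = \frac{\frac{\left(-55 - 1\right) 3 + 42 \left(-167\right)}{\left(2 + 2 \left(- 8 \cdot 6^{3}\right)\right) + 1092} - 25239}{-22986 - 11033} = \frac{\frac{\left(-56\right) 3 - 7014}{\left(2 + 2 \left(\left(-8\right) 216\right)\right) + 1092} - 25239}{-34019} = \left(\frac{-168 - 7014}{\left(2 + 2 \left(-1728\right)\right) + 1092} - 25239\right) \left(- \frac{1}{34019}\right) = \left(- \frac{7182}{\left(2 - 3456\right) + 1092} - 25239\right) \left(- \frac{1}{34019}\right) = \left(- \frac{7182}{-3454 + 1092} - 25239\right) \left(- \frac{1}{34019}\right) = \left(- \frac{7182}{-2362} - 25239\right) \left(- \frac{1}{34019}\right) = \left(\left(-7182\right) \left(- \frac{1}{2362}\right) - 25239\right) \left(- \frac{1}{34019}\right) = \left(\frac{3591}{1181} - 25239\right) \left(- \frac{1}{34019}\right) = \left(- \frac{29803668}{1181}\right) \left(- \frac{1}{34019}\right) = \frac{29803668}{40176439}$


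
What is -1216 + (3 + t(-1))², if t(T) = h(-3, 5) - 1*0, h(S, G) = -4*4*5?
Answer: 4713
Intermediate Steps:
h(S, G) = -80 (h(S, G) = -16*5 = -80)
t(T) = -80 (t(T) = -80 - 1*0 = -80 + 0 = -80)
-1216 + (3 + t(-1))² = -1216 + (3 - 80)² = -1216 + (-77)² = -1216 + 5929 = 4713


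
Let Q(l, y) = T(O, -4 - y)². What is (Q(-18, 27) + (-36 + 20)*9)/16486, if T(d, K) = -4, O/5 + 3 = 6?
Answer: -64/8243 ≈ -0.0077642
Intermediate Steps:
O = 15 (O = -15 + 5*6 = -15 + 30 = 15)
Q(l, y) = 16 (Q(l, y) = (-4)² = 16)
(Q(-18, 27) + (-36 + 20)*9)/16486 = (16 + (-36 + 20)*9)/16486 = (16 - 16*9)*(1/16486) = (16 - 144)*(1/16486) = -128*1/16486 = -64/8243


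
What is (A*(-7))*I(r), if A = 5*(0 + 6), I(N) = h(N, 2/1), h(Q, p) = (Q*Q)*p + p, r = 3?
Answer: -4200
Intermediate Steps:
h(Q, p) = p + p*Q**2 (h(Q, p) = Q**2*p + p = p*Q**2 + p = p + p*Q**2)
I(N) = 2 + 2*N**2 (I(N) = (2/1)*(1 + N**2) = (2*1)*(1 + N**2) = 2*(1 + N**2) = 2 + 2*N**2)
A = 30 (A = 5*6 = 30)
(A*(-7))*I(r) = (30*(-7))*(2 + 2*3**2) = -210*(2 + 2*9) = -210*(2 + 18) = -210*20 = -4200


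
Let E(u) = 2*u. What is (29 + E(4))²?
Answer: 1369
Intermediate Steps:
(29 + E(4))² = (29 + 2*4)² = (29 + 8)² = 37² = 1369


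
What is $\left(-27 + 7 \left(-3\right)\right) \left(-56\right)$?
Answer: $2688$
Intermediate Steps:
$\left(-27 + 7 \left(-3\right)\right) \left(-56\right) = \left(-27 - 21\right) \left(-56\right) = \left(-48\right) \left(-56\right) = 2688$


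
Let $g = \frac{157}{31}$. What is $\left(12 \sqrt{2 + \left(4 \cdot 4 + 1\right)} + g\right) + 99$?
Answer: $\frac{3226}{31} + 12 \sqrt{19} \approx 156.37$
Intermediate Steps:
$g = \frac{157}{31}$ ($g = 157 \cdot \frac{1}{31} = \frac{157}{31} \approx 5.0645$)
$\left(12 \sqrt{2 + \left(4 \cdot 4 + 1\right)} + g\right) + 99 = \left(12 \sqrt{2 + \left(4 \cdot 4 + 1\right)} + \frac{157}{31}\right) + 99 = \left(12 \sqrt{2 + \left(16 + 1\right)} + \frac{157}{31}\right) + 99 = \left(12 \sqrt{2 + 17} + \frac{157}{31}\right) + 99 = \left(12 \sqrt{19} + \frac{157}{31}\right) + 99 = \left(\frac{157}{31} + 12 \sqrt{19}\right) + 99 = \frac{3226}{31} + 12 \sqrt{19}$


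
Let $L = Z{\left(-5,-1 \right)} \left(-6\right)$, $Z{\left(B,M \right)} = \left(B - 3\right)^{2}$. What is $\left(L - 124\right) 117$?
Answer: $-59436$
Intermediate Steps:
$Z{\left(B,M \right)} = \left(-3 + B\right)^{2}$
$L = -384$ ($L = \left(-3 - 5\right)^{2} \left(-6\right) = \left(-8\right)^{2} \left(-6\right) = 64 \left(-6\right) = -384$)
$\left(L - 124\right) 117 = \left(-384 - 124\right) 117 = \left(-508\right) 117 = -59436$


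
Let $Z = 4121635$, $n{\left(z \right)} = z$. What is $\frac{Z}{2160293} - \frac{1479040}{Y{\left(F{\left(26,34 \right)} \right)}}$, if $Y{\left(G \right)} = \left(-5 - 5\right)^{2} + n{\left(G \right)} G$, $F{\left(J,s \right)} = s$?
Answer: $- \frac{398747873145}{339166001} \approx -1175.7$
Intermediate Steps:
$Y{\left(G \right)} = 100 + G^{2}$ ($Y{\left(G \right)} = \left(-5 - 5\right)^{2} + G G = \left(-10\right)^{2} + G^{2} = 100 + G^{2}$)
$\frac{Z}{2160293} - \frac{1479040}{Y{\left(F{\left(26,34 \right)} \right)}} = \frac{4121635}{2160293} - \frac{1479040}{100 + 34^{2}} = 4121635 \cdot \frac{1}{2160293} - \frac{1479040}{100 + 1156} = \frac{4121635}{2160293} - \frac{1479040}{1256} = \frac{4121635}{2160293} - \frac{184880}{157} = - \frac{398747873145}{339166001}$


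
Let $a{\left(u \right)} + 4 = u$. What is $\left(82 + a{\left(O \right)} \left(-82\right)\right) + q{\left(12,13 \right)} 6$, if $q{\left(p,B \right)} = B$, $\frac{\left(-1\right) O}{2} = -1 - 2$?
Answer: $-4$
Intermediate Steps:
$O = 6$ ($O = - 2 \left(-1 - 2\right) = \left(-2\right) \left(-3\right) = 6$)
$a{\left(u \right)} = -4 + u$
$\left(82 + a{\left(O \right)} \left(-82\right)\right) + q{\left(12,13 \right)} 6 = \left(82 + \left(-4 + 6\right) \left(-82\right)\right) + 13 \cdot 6 = \left(82 + 2 \left(-82\right)\right) + 78 = \left(82 - 164\right) + 78 = -82 + 78 = -4$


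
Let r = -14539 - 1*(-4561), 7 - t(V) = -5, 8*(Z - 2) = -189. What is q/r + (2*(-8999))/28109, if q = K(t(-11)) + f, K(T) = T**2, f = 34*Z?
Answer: -651858391/1121886408 ≈ -0.58104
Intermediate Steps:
Z = -173/8 (Z = 2 + (1/8)*(-189) = 2 - 189/8 = -173/8 ≈ -21.625)
t(V) = 12 (t(V) = 7 - 1*(-5) = 7 + 5 = 12)
f = -2941/4 (f = 34*(-173/8) = -2941/4 ≈ -735.25)
r = -9978 (r = -14539 + 4561 = -9978)
q = -2365/4 (q = 12**2 - 2941/4 = 144 - 2941/4 = -2365/4 ≈ -591.25)
q/r + (2*(-8999))/28109 = -2365/4/(-9978) + (2*(-8999))/28109 = -2365/4*(-1/9978) - 17998*1/28109 = 2365/39912 - 17998/28109 = -651858391/1121886408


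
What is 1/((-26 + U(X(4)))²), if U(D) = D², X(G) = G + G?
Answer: 1/1444 ≈ 0.00069252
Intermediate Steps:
X(G) = 2*G
1/((-26 + U(X(4)))²) = 1/((-26 + (2*4)²)²) = 1/((-26 + 8²)²) = 1/((-26 + 64)²) = 1/(38²) = 1/1444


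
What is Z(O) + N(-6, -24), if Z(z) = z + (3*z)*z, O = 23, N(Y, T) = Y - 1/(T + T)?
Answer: 76993/48 ≈ 1604.0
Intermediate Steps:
N(Y, T) = Y - 1/(2*T)
Z(z) = z + 3*z²
Z(O) + N(-6, -24) = 23*(1 + 3*23) + (-6 - ½/(-24)) = 23*(1 + 69) + (-6 - ½*(-1/24)) = 23*70 + (-6 + 1/48) = 1610 - 287/48 = 76993/48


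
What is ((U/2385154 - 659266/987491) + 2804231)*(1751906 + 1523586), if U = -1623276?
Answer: 10817071384178551060290084/1177659054307 ≈ 9.1852e+12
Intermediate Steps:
((U/2385154 - 659266/987491) + 2804231)*(1751906 + 1523586) = ((-1623276/2385154 - 659266/987491) + 2804231)*(1751906 + 1523586) = ((-1623276*1/2385154 - 659266*1/987491) + 2804231)*3275492 = ((-811638/1192577 - 659266/987491) + 2804231)*3275492 = (-1587710688740/1177659054307 + 2804231)*3275492 = (3302426439807684177/1177659054307)*3275492 = 10817071384178551060290084/1177659054307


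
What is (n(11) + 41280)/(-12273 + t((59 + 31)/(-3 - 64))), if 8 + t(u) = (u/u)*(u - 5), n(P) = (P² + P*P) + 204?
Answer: -1397821/411626 ≈ -3.3959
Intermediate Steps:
n(P) = 204 + 2*P² (n(P) = (P² + P²) + 204 = 2*P² + 204 = 204 + 2*P²)
t(u) = -13 + u (t(u) = -8 + (u/u)*(u - 5) = -8 + 1*(-5 + u) = -8 + (-5 + u) = -13 + u)
(n(11) + 41280)/(-12273 + t((59 + 31)/(-3 - 64))) = ((204 + 2*11²) + 41280)/(-12273 + (-13 + (59 + 31)/(-3 - 64))) = ((204 + 2*121) + 41280)/(-12273 + (-13 + 90/(-67))) = ((204 + 242) + 41280)/(-12273 + (-13 + 90*(-1/67))) = (446 + 41280)/(-12273 + (-13 - 90/67)) = 41726/(-12273 - 961/67) = 41726/(-823252/67) = 41726*(-67/823252) = -1397821/411626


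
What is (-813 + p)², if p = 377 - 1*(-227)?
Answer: 43681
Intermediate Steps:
p = 604 (p = 377 + 227 = 604)
(-813 + p)² = (-813 + 604)² = (-209)² = 43681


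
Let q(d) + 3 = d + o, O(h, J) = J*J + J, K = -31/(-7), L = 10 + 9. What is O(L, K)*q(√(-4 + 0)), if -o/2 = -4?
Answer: 5890/49 + 2356*I/49 ≈ 120.2 + 48.082*I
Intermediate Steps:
o = 8 (o = -2*(-4) = 8)
L = 19
K = 31/7 (K = -31*(-⅐) = 31/7 ≈ 4.4286)
O(h, J) = J + J² (O(h, J) = J² + J = J + J²)
q(d) = 5 + d (q(d) = -3 + (d + 8) = -3 + (8 + d) = 5 + d)
O(L, K)*q(√(-4 + 0)) = (31*(1 + 31/7)/7)*(5 + √(-4 + 0)) = ((31/7)*(38/7))*(5 + √(-4)) = 1178*(5 + 2*I)/49 = 5890/49 + 2356*I/49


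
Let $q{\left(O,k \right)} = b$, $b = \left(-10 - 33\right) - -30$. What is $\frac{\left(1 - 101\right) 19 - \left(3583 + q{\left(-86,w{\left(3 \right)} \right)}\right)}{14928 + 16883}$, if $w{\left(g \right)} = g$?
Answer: $- \frac{5470}{31811} \approx -0.17195$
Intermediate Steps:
$b = -13$ ($b = -43 + 30 = -13$)
$q{\left(O,k \right)} = -13$
$\frac{\left(1 - 101\right) 19 - \left(3583 + q{\left(-86,w{\left(3 \right)} \right)}\right)}{14928 + 16883} = \frac{\left(1 - 101\right) 19 - 3570}{14928 + 16883} = \frac{\left(-100\right) 19 + \left(-3583 + 13\right)}{31811} = \left(-1900 - 3570\right) \frac{1}{31811} = \left(-5470\right) \frac{1}{31811} = - \frac{5470}{31811}$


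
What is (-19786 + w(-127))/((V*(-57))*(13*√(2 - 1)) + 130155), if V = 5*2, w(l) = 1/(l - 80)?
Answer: -4095703/25408215 ≈ -0.16120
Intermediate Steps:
w(l) = 1/(-80 + l)
V = 10
(-19786 + w(-127))/((V*(-57))*(13*√(2 - 1)) + 130155) = (-19786 + 1/(-80 - 127))/((10*(-57))*(13*√(2 - 1)) + 130155) = (-19786 + 1/(-207))/(-7410*√1 + 130155) = (-19786 - 1/207)/(-7410 + 130155) = -4095703/(207*(-570*13 + 130155)) = -4095703/(207*(-7410 + 130155)) = -4095703/207/122745 = -4095703/207*1/122745 = -4095703/25408215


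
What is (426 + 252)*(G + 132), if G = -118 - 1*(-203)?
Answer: 147126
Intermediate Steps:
G = 85 (G = -118 + 203 = 85)
(426 + 252)*(G + 132) = (426 + 252)*(85 + 132) = 678*217 = 147126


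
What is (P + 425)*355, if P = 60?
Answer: 172175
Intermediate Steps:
(P + 425)*355 = (60 + 425)*355 = 485*355 = 172175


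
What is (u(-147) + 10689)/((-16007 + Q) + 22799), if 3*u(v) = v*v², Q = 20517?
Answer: -349384/9103 ≈ -38.381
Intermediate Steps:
u(v) = v³/3 (u(v) = (v*v²)/3 = v³/3)
(u(-147) + 10689)/((-16007 + Q) + 22799) = ((⅓)*(-147)³ + 10689)/((-16007 + 20517) + 22799) = ((⅓)*(-3176523) + 10689)/(4510 + 22799) = (-1058841 + 10689)/27309 = -1048152*1/27309 = -349384/9103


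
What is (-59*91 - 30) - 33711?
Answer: -39110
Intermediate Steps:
(-59*91 - 30) - 33711 = (-5369 - 30) - 33711 = -5399 - 33711 = -39110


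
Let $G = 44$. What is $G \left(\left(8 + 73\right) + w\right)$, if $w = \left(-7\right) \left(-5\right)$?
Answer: $5104$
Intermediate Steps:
$w = 35$
$G \left(\left(8 + 73\right) + w\right) = 44 \left(\left(8 + 73\right) + 35\right) = 44 \left(81 + 35\right) = 44 \cdot 116 = 5104$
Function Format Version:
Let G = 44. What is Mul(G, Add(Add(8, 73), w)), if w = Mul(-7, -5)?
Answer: 5104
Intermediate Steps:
w = 35
Mul(G, Add(Add(8, 73), w)) = Mul(44, Add(Add(8, 73), 35)) = Mul(44, Add(81, 35)) = Mul(44, 116) = 5104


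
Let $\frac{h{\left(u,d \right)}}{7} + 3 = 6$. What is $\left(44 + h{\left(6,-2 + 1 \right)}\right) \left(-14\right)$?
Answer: $-910$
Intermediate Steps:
$h{\left(u,d \right)} = 21$ ($h{\left(u,d \right)} = -21 + 7 \cdot 6 = -21 + 42 = 21$)
$\left(44 + h{\left(6,-2 + 1 \right)}\right) \left(-14\right) = \left(44 + 21\right) \left(-14\right) = 65 \left(-14\right) = -910$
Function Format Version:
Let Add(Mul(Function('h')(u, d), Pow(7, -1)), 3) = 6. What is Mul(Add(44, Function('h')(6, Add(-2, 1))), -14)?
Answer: -910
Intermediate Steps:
Function('h')(u, d) = 21 (Function('h')(u, d) = Add(-21, Mul(7, 6)) = Add(-21, 42) = 21)
Mul(Add(44, Function('h')(6, Add(-2, 1))), -14) = Mul(Add(44, 21), -14) = Mul(65, -14) = -910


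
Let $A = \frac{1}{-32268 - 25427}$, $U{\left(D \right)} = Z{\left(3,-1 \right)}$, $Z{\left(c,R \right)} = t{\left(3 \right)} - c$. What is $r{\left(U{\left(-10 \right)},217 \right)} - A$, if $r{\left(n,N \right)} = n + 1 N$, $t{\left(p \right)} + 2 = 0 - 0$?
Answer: $\frac{12231341}{57695} \approx 212.0$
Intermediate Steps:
$t{\left(p \right)} = -2$ ($t{\left(p \right)} = -2 + \left(0 - 0\right) = -2 + \left(0 + 0\right) = -2 + 0 = -2$)
$Z{\left(c,R \right)} = -2 - c$
$U{\left(D \right)} = -5$ ($U{\left(D \right)} = -2 - 3 = -5$)
$r{\left(n,N \right)} = N + n$ ($r{\left(n,N \right)} = n + N = N + n$)
$A = - \frac{1}{57695}$ ($A = \frac{1}{-57695} = - \frac{1}{57695} \approx -1.7333 \cdot 10^{-5}$)
$r{\left(U{\left(-10 \right)},217 \right)} - A = \left(217 - 5\right) - - \frac{1}{57695} = 212 + \frac{1}{57695} = \frac{12231341}{57695}$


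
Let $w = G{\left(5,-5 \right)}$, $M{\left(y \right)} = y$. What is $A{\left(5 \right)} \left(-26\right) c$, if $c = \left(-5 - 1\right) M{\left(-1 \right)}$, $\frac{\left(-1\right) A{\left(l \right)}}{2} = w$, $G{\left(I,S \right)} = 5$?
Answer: $1560$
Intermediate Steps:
$w = 5$
$A{\left(l \right)} = -10$ ($A{\left(l \right)} = \left(-2\right) 5 = -10$)
$c = 6$ ($c = \left(-5 - 1\right) \left(-1\right) = \left(-6\right) \left(-1\right) = 6$)
$A{\left(5 \right)} \left(-26\right) c = \left(-10\right) \left(-26\right) 6 = 260 \cdot 6 = 1560$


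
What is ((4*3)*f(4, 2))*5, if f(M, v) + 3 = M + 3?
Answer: 240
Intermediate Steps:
f(M, v) = M (f(M, v) = -3 + (M + 3) = -3 + (3 + M) = M)
((4*3)*f(4, 2))*5 = ((4*3)*4)*5 = (12*4)*5 = 48*5 = 240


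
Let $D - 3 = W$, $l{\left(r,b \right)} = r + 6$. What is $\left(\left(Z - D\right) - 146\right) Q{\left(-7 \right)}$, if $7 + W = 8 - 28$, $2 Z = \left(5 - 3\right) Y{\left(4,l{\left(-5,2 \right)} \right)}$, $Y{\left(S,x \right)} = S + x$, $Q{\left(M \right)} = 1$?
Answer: $-117$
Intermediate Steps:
$l{\left(r,b \right)} = 6 + r$
$Z = 5$ ($Z = \frac{\left(5 - 3\right) \left(4 + \left(6 - 5\right)\right)}{2} = \frac{2 \left(4 + 1\right)}{2} = \frac{2 \cdot 5}{2} = \frac{1}{2} \cdot 10 = 5$)
$W = -27$ ($W = -7 + \left(8 - 28\right) = -7 - 20 = -27$)
$D = -24$ ($D = 3 - 27 = -24$)
$\left(\left(Z - D\right) - 146\right) Q{\left(-7 \right)} = \left(\left(5 - -24\right) - 146\right) 1 = \left(\left(5 + 24\right) - 146\right) 1 = \left(29 - 146\right) 1 = \left(-117\right) 1 = -117$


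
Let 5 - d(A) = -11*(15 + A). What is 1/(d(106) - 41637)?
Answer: -1/40301 ≈ -2.4813e-5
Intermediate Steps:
d(A) = 170 + 11*A (d(A) = 5 - (-11)*(15 + A) = 5 - (-165 - 11*A) = 5 + (165 + 11*A) = 170 + 11*A)
1/(d(106) - 41637) = 1/((170 + 11*106) - 41637) = 1/((170 + 1166) - 41637) = 1/(1336 - 41637) = 1/(-40301) = -1/40301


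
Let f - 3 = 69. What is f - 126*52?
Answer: -6480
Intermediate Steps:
f = 72 (f = 3 + 69 = 72)
f - 126*52 = 72 - 126*52 = 72 - 6552 = -6480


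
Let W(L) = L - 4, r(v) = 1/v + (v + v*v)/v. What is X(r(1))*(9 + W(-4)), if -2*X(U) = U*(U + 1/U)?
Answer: -5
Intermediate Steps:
r(v) = 1/v + (v + v²)/v
W(L) = -4 + L
X(U) = -U*(U + 1/U)/2
X(r(1))*(9 + W(-4)) = (-½ - (1 + 1 + 1/1)²/2)*(9 + (-4 - 4)) = (-½ - (1 + 1 + 1)²/2)*(9 - 8) = (-½ - ½*3²)*1 = (-½ - ½*9)*1 = (-½ - 9/2)*1 = -5*1 = -5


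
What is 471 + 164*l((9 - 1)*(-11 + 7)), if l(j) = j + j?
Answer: -10025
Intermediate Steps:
l(j) = 2*j
471 + 164*l((9 - 1)*(-11 + 7)) = 471 + 164*(2*((9 - 1)*(-11 + 7))) = 471 + 164*(2*(8*(-4))) = 471 + 164*(2*(-32)) = 471 + 164*(-64) = 471 - 10496 = -10025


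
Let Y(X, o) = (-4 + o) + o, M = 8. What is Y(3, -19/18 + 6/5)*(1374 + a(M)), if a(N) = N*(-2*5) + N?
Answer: -72478/15 ≈ -4831.9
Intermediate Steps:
a(N) = -9*N (a(N) = N*(-10) + N = -10*N + N = -9*N)
Y(X, o) = -4 + 2*o
Y(3, -19/18 + 6/5)*(1374 + a(M)) = (-4 + 2*(-19/18 + 6/5))*(1374 - 9*8) = (-4 + 2*(-19*1/18 + 6*(⅕)))*(1374 - 72) = (-4 + 2*(-19/18 + 6/5))*1302 = (-4 + 2*(13/90))*1302 = (-4 + 13/45)*1302 = -167/45*1302 = -72478/15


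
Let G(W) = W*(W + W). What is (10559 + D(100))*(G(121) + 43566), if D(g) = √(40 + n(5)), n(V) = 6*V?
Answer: 769202032 + 72848*√70 ≈ 7.6981e+8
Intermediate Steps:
D(g) = √70 (D(g) = √(40 + 6*5) = √(40 + 30) = √70)
G(W) = 2*W² (G(W) = W*(2*W) = 2*W²)
(10559 + D(100))*(G(121) + 43566) = (10559 + √70)*(2*121² + 43566) = (10559 + √70)*(2*14641 + 43566) = (10559 + √70)*(29282 + 43566) = (10559 + √70)*72848 = 769202032 + 72848*√70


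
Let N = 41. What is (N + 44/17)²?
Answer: 549081/289 ≈ 1899.9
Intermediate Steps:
(N + 44/17)² = (41 + 44/17)² = (741/17)² = 549081/289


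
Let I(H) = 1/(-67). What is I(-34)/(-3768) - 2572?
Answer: -649316831/252456 ≈ -2572.0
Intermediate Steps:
I(H) = -1/67
I(-34)/(-3768) - 2572 = -1/67/(-3768) - 2572 = -1/67*(-1/3768) - 2572 = 1/252456 - 2572 = -649316831/252456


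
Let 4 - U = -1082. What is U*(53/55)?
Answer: 57558/55 ≈ 1046.5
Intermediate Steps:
U = 1086 (U = 4 - 1*(-1082) = 4 + 1082 = 1086)
U*(53/55) = 1086*(53/55) = 57558/55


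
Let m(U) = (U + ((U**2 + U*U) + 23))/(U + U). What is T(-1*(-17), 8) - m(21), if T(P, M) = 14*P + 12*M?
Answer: 6551/21 ≈ 311.95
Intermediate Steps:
m(U) = (23 + U + 2*U**2)/(2*U) (m(U) = (U + ((U**2 + U**2) + 23))/((2*U)) = (U + (2*U**2 + 23))*(1/(2*U)) = (U + (23 + 2*U**2))*(1/(2*U)) = (23 + U + 2*U**2)*(1/(2*U)) = (23 + U + 2*U**2)/(2*U))
T(P, M) = 12*M + 14*P
T(-1*(-17), 8) - m(21) = (12*8 + 14*(-1*(-17))) - (1/2 + 21 + (23/2)/21) = (96 + 14*17) - (1/2 + 21 + (23/2)*(1/21)) = (96 + 238) - (1/2 + 21 + 23/42) = 334 - 1*463/21 = 334 - 463/21 = 6551/21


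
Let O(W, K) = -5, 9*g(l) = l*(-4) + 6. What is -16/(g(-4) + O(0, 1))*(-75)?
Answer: -10800/23 ≈ -469.57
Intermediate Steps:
g(l) = 2/3 - 4*l/9 (g(l) = (l*(-4) + 6)/9 = (-4*l + 6)/9 = (6 - 4*l)/9 = 2/3 - 4*l/9)
-16/(g(-4) + O(0, 1))*(-75) = -16/((2/3 - 4/9*(-4)) - 5)*(-75) = -16/((2/3 + 16/9) - 5)*(-75) = -16/(22/9 - 5)*(-75) = -16/(-23/9)*(-75) = -16*(-9/23)*(-75) = (144/23)*(-75) = -10800/23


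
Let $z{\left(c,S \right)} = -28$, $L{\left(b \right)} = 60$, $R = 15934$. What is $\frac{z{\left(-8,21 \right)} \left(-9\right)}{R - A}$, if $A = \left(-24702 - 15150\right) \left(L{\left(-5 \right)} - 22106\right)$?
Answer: $- \frac{126}{439280629} \approx -2.8683 \cdot 10^{-7}$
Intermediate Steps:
$A = 878577192$ ($A = \left(-24702 - 15150\right) \left(60 - 22106\right) = \left(-39852\right) \left(-22046\right) = 878577192$)
$\frac{z{\left(-8,21 \right)} \left(-9\right)}{R - A} = \frac{\left(-28\right) \left(-9\right)}{15934 - 878577192} = \frac{252}{15934 - 878577192} = \frac{252}{-878561258} = 252 \left(- \frac{1}{878561258}\right) = - \frac{126}{439280629}$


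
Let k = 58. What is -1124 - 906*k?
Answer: -53672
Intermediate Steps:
-1124 - 906*k = -1124 - 906*58 = -1124 - 52548 = -53672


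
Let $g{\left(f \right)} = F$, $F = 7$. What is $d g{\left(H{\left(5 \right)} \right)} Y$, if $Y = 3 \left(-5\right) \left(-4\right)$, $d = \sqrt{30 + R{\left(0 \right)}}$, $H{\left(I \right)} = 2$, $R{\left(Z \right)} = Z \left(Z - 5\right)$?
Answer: $420 \sqrt{30} \approx 2300.4$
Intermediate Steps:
$R{\left(Z \right)} = Z \left(-5 + Z\right)$
$d = \sqrt{30}$ ($d = \sqrt{30 + 0 \left(-5 + 0\right)} = \sqrt{30 + 0 \left(-5\right)} = \sqrt{30 + 0} = \sqrt{30} \approx 5.4772$)
$g{\left(f \right)} = 7$
$Y = 60$ ($Y = \left(-15\right) \left(-4\right) = 60$)
$d g{\left(H{\left(5 \right)} \right)} Y = \sqrt{30} \cdot 7 \cdot 60 = 7 \sqrt{30} \cdot 60 = 420 \sqrt{30}$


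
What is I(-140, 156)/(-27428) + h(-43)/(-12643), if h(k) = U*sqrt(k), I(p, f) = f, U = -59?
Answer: -39/6857 + 59*I*sqrt(43)/12643 ≈ -0.0056876 + 0.030601*I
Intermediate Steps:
h(k) = -59*sqrt(k)
I(-140, 156)/(-27428) + h(-43)/(-12643) = 156/(-27428) - 59*I*sqrt(43)/(-12643) = 156*(-1/27428) - 59*I*sqrt(43)*(-1/12643) = -39/6857 - 59*I*sqrt(43)*(-1/12643) = -39/6857 + 59*I*sqrt(43)/12643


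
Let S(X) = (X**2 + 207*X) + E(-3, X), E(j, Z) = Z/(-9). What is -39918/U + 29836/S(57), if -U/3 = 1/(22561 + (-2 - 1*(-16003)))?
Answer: 23153907076008/45125 ≈ 5.1311e+8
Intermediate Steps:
E(j, Z) = -Z/9 (E(j, Z) = Z*(-1/9) = -Z/9)
S(X) = X**2 + 1862*X/9 (S(X) = (X**2 + 207*X) - X/9 = X**2 + 1862*X/9)
U = -1/12854 (U = -3/(22561 + (-2 - 1*(-16003))) = -3/(22561 + (-2 + 16003)) = -3/(22561 + 16001) = -3/38562 = -3*1/38562 = -1/12854 ≈ -7.7797e-5)
-39918/U + 29836/S(57) = -39918/(-1/12854) + 29836/(((1/9)*57*(1862 + 9*57))) = -39918*(-12854) + 29836/(((1/9)*57*(1862 + 513))) = 513105972 + 29836/(((1/9)*57*2375)) = 513105972 + 29836/(45125/3) = 513105972 + 29836*(3/45125) = 513105972 + 89508/45125 = 23153907076008/45125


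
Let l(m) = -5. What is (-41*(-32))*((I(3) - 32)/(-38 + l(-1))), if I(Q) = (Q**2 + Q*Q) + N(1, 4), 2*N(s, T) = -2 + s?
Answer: 19024/43 ≈ 442.42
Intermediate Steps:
N(s, T) = -1 + s/2 (N(s, T) = (-2 + s)/2 = -1 + s/2)
I(Q) = -1/2 + 2*Q**2 (I(Q) = (Q**2 + Q*Q) + (-1 + (1/2)*1) = (Q**2 + Q**2) + (-1 + 1/2) = 2*Q**2 - 1/2 = -1/2 + 2*Q**2)
(-41*(-32))*((I(3) - 32)/(-38 + l(-1))) = (-41*(-32))*(((-1/2 + 2*3**2) - 32)/(-38 - 5)) = 1312*(((-1/2 + 2*9) - 32)/(-43)) = 1312*(((-1/2 + 18) - 32)*(-1/43)) = 1312*((35/2 - 32)*(-1/43)) = 1312*(-29/2*(-1/43)) = 1312*(29/86) = 19024/43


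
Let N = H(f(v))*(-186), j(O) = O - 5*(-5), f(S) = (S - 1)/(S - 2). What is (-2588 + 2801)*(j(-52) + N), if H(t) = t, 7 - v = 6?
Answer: -5751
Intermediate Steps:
v = 1 (v = 7 - 1*6 = 7 - 6 = 1)
f(S) = (-1 + S)/(-2 + S)
j(O) = 25 + O (j(O) = O + 25 = 25 + O)
N = 0 (N = ((-1 + 1)/(-2 + 1))*(-186) = (0/(-1))*(-186) = -1*0*(-186) = 0*(-186) = 0)
(-2588 + 2801)*(j(-52) + N) = (-2588 + 2801)*((25 - 52) + 0) = 213*(-27 + 0) = 213*(-27) = -5751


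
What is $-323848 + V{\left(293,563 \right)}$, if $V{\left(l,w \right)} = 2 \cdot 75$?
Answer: $-323698$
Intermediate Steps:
$V{\left(l,w \right)} = 150$
$-323848 + V{\left(293,563 \right)} = -323848 + 150 = -323698$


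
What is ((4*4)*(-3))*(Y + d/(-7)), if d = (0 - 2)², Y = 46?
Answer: -15264/7 ≈ -2180.6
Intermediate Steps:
d = 4 (d = (-2)² = 4)
((4*4)*(-3))*(Y + d/(-7)) = ((4*4)*(-3))*(46 + 4/(-7)) = (16*(-3))*(46 + 4*(-⅐)) = -48*(46 - 4/7) = -48*318/7 = -15264/7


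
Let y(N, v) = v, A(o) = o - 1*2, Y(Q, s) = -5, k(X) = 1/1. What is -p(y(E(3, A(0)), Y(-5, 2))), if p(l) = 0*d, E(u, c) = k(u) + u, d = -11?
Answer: 0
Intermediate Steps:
k(X) = 1
A(o) = -2 + o (A(o) = o - 2 = -2 + o)
E(u, c) = 1 + u
p(l) = 0 (p(l) = 0*(-11) = 0)
-p(y(E(3, A(0)), Y(-5, 2))) = -1*0 = 0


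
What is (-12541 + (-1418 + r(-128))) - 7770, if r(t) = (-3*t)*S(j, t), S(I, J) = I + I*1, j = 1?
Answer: -20961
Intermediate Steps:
S(I, J) = 2*I (S(I, J) = I + I = 2*I)
r(t) = -6*t (r(t) = (-3*t)*(2*1) = -3*t*2 = -6*t)
(-12541 + (-1418 + r(-128))) - 7770 = (-12541 + (-1418 - 6*(-128))) - 7770 = (-12541 + (-1418 + 768)) - 7770 = (-12541 - 650) - 7770 = -13191 - 7770 = -20961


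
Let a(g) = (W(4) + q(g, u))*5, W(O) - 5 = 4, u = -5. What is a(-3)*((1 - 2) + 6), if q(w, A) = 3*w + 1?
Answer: 25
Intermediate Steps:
q(w, A) = 1 + 3*w
W(O) = 9 (W(O) = 5 + 4 = 9)
a(g) = 50 + 15*g (a(g) = (9 + (1 + 3*g))*5 = (10 + 3*g)*5 = 50 + 15*g)
a(-3)*((1 - 2) + 6) = (50 + 15*(-3))*((1 - 2) + 6) = (50 - 45)*(-1 + 6) = 5*5 = 25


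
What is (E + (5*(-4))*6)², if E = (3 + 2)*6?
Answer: 8100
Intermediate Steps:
E = 30 (E = 5*6 = 30)
(E + (5*(-4))*6)² = (30 + (5*(-4))*6)² = (30 - 20*6)² = (30 - 120)² = (-90)² = 8100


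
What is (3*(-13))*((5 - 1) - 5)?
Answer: 39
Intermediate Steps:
(3*(-13))*((5 - 1) - 5) = -39*(4 - 5) = -39*(-1) = 39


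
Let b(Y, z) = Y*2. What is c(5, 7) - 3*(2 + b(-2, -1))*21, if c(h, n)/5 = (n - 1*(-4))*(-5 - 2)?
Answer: -259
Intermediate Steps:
b(Y, z) = 2*Y
c(h, n) = -140 - 35*n (c(h, n) = 5*((n - 1*(-4))*(-5 - 2)) = 5*((n + 4)*(-7)) = 5*((4 + n)*(-7)) = 5*(-28 - 7*n) = -140 - 35*n)
c(5, 7) - 3*(2 + b(-2, -1))*21 = (-140 - 35*7) - 3*(2 + 2*(-2))*21 = (-140 - 245) - 3*(2 - 4)*21 = -385 - 3*(-2)*21 = -385 + 6*21 = -385 + 126 = -259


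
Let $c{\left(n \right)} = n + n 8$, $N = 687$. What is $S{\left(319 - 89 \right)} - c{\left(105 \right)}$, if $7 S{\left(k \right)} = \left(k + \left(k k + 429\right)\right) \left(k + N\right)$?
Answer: $7015284$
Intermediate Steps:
$c{\left(n \right)} = 9 n$ ($c{\left(n \right)} = n + 8 n = 9 n$)
$S{\left(k \right)} = \frac{\left(687 + k\right) \left(429 + k + k^{2}\right)}{7}$ ($S{\left(k \right)} = \frac{\left(k + \left(k k + 429\right)\right) \left(k + 687\right)}{7} = \frac{\left(k + \left(k^{2} + 429\right)\right) \left(687 + k\right)}{7} = \frac{\left(k + \left(429 + k^{2}\right)\right) \left(687 + k\right)}{7} = \frac{\left(429 + k + k^{2}\right) \left(687 + k\right)}{7} = \frac{\left(687 + k\right) \left(429 + k + k^{2}\right)}{7}$)
$S{\left(319 - 89 \right)} - c{\left(105 \right)} = \left(\frac{294723}{7} + \frac{\left(319 - 89\right)^{3}}{7} + \frac{688 \left(319 - 89\right)^{2}}{7} + \frac{1116 \left(319 - 89\right)}{7}\right) - 9 \cdot 105 = \left(\frac{294723}{7} + \frac{\left(319 - 89\right)^{3}}{7} + \frac{688 \left(319 - 89\right)^{2}}{7} + \frac{1116 \left(319 - 89\right)}{7}\right) - 945 = \left(\frac{294723}{7} + \frac{230^{3}}{7} + \frac{688 \cdot 230^{2}}{7} + \frac{1116}{7} \cdot 230\right) - 945 = \left(\frac{294723}{7} + \frac{1}{7} \cdot 12167000 + \frac{688}{7} \cdot 52900 + \frac{256680}{7}\right) - 945 = \left(\frac{294723}{7} + \frac{12167000}{7} + \frac{36395200}{7} + \frac{256680}{7}\right) - 945 = 7016229 - 945 = 7015284$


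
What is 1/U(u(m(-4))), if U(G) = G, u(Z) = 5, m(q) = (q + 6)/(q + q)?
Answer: ⅕ ≈ 0.20000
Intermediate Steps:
m(q) = (6 + q)/(2*q) (m(q) = (6 + q)/((2*q)) = (6 + q)*(1/(2*q)) = (6 + q)/(2*q))
1/U(u(m(-4))) = 1/5 = ⅕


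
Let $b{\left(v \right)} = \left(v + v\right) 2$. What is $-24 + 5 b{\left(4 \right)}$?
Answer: $56$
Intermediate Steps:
$b{\left(v \right)} = 4 v$ ($b{\left(v \right)} = 2 v 2 = 4 v$)
$-24 + 5 b{\left(4 \right)} = -24 + 5 \cdot 4 \cdot 4 = -24 + 5 \cdot 16 = -24 + 80 = 56$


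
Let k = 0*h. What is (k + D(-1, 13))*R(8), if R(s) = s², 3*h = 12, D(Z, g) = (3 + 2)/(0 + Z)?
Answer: -320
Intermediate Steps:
D(Z, g) = 5/Z
h = 4 (h = (⅓)*12 = 4)
k = 0 (k = 0*4 = 0)
(k + D(-1, 13))*R(8) = (0 + 5/(-1))*8² = (0 + 5*(-1))*64 = (0 - 5)*64 = -5*64 = -320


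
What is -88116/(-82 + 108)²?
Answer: -22029/169 ≈ -130.35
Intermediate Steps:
-88116/(-82 + 108)² = -88116/(26²) = -88116/676 = -88116*1/676 = -22029/169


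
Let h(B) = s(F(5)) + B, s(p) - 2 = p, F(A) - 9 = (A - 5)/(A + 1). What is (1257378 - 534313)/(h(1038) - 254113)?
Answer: -103295/36152 ≈ -2.8572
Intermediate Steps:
F(A) = 9 + (-5 + A)/(1 + A) (F(A) = 9 + (A - 5)/(A + 1) = 9 + (-5 + A)/(1 + A))
s(p) = 2 + p
h(B) = 11 + B (h(B) = (2 + 2*(2 + 5*5)/(1 + 5)) + B = (2 + 2*(2 + 25)/6) + B = (2 + 2*(⅙)*27) + B = (2 + 9) + B = 11 + B)
(1257378 - 534313)/(h(1038) - 254113) = (1257378 - 534313)/((11 + 1038) - 254113) = 723065/(1049 - 254113) = 723065/(-253064) = 723065*(-1/253064) = -103295/36152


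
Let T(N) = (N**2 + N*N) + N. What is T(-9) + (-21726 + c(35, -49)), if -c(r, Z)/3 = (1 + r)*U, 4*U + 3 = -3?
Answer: -21411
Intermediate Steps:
U = -3/2 (U = -3/4 + (1/4)*(-3) = -3/4 - 3/4 = -3/2 ≈ -1.5000)
T(N) = N + 2*N**2 (T(N) = (N**2 + N**2) + N = 2*N**2 + N = N + 2*N**2)
c(r, Z) = 9/2 + 9*r/2 (c(r, Z) = -3*(1 + r)*(-3)/2 = -3*(-3/2 - 3*r/2) = 9/2 + 9*r/2)
T(-9) + (-21726 + c(35, -49)) = -9*(1 + 2*(-9)) + (-21726 + (9/2 + (9/2)*35)) = -9*(1 - 18) + (-21726 + (9/2 + 315/2)) = -9*(-17) + (-21726 + 162) = 153 - 21564 = -21411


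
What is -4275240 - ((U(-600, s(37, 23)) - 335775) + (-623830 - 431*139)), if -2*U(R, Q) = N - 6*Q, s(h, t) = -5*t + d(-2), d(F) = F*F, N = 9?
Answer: -6510777/2 ≈ -3.2554e+6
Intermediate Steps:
d(F) = F²
s(h, t) = 4 - 5*t (s(h, t) = -5*t + (-2)² = -5*t + 4 = 4 - 5*t)
U(R, Q) = -9/2 + 3*Q (U(R, Q) = -(9 - 6*Q)/2 = -9/2 + 3*Q)
-4275240 - ((U(-600, s(37, 23)) - 335775) + (-623830 - 431*139)) = -4275240 - (((-9/2 + 3*(4 - 5*23)) - 335775) + (-623830 - 431*139)) = -4275240 - (((-9/2 + 3*(4 - 115)) - 335775) + (-623830 - 1*59909)) = -4275240 - (((-9/2 + 3*(-111)) - 335775) + (-623830 - 59909)) = -4275240 - (((-9/2 - 333) - 335775) - 683739) = -4275240 - ((-675/2 - 335775) - 683739) = -4275240 - (-672225/2 - 683739) = -4275240 - 1*(-2039703/2) = -4275240 + 2039703/2 = -6510777/2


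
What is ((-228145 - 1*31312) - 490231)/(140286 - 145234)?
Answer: 187422/1237 ≈ 151.51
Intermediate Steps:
((-228145 - 1*31312) - 490231)/(140286 - 145234) = ((-228145 - 31312) - 490231)/(-4948) = (-259457 - 490231)*(-1/4948) = -749688*(-1/4948) = 187422/1237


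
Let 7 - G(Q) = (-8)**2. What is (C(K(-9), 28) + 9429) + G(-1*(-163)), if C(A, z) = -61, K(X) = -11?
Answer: 9311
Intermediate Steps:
G(Q) = -57 (G(Q) = 7 - 1*(-8)**2 = 7 - 1*64 = 7 - 64 = -57)
(C(K(-9), 28) + 9429) + G(-1*(-163)) = (-61 + 9429) - 57 = 9368 - 57 = 9311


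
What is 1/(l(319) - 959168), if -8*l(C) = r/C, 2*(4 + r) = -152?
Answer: -319/305974582 ≈ -1.0426e-6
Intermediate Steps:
r = -80 (r = -4 + (½)*(-152) = -4 - 76 = -80)
l(C) = 10/C (l(C) = -(-10)/C = 10/C)
1/(l(319) - 959168) = 1/(10/319 - 959168) = 1/(-305974582/319) = -319/305974582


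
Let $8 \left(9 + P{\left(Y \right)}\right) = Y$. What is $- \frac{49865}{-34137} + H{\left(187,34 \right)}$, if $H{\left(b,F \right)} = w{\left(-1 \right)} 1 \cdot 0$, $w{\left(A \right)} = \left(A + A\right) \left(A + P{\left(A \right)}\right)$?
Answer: $\frac{49865}{34137} \approx 1.4607$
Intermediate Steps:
$P{\left(Y \right)} = -9 + \frac{Y}{8}$
$w{\left(A \right)} = 2 A \left(-9 + \frac{9 A}{8}\right)$ ($w{\left(A \right)} = \left(A + A\right) \left(A + \left(-9 + \frac{A}{8}\right)\right) = 2 A \left(-9 + \frac{9 A}{8}\right)$)
$H{\left(b,F \right)} = 0$ ($H{\left(b,F \right)} = \frac{9}{4} \left(-1\right) \left(-8 - 1\right) 1 \cdot 0 = \frac{9}{4} \left(-1\right) \left(-9\right) 1 \cdot 0 = \frac{81}{4} \cdot 1 \cdot 0 = \frac{81}{4} \cdot 0 = 0$)
$- \frac{49865}{-34137} + H{\left(187,34 \right)} = - \frac{49865}{-34137} + 0 = \left(-49865\right) \left(- \frac{1}{34137}\right) + 0 = \frac{49865}{34137} + 0 = \frac{49865}{34137}$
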